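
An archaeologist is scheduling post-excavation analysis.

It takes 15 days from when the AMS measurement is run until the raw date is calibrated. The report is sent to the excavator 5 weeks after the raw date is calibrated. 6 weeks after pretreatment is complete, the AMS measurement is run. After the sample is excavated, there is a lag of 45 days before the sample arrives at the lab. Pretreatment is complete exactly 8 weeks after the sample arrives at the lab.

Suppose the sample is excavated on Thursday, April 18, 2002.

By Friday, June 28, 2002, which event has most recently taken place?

The sample is excavated: Apr 18, 2002.
The sample arrives at the lab: Apr 18, 2002 + 45 days = Jun 2, 2002.
Pretreatment is complete: Jun 2, 2002 + 8 weeks = Jul 28, 2002.
The AMS measurement is run: Jul 28, 2002 + 6 weeks = Sep 8, 2002.
The raw date is calibrated: Sep 8, 2002 + 15 days = Sep 23, 2002.
The report is sent to the excavator: Sep 23, 2002 + 5 weeks = Oct 28, 2002.
Jun 28, 2002 falls between when the sample arrives at the lab (Jun 2, 2002) and when pretreatment is complete (Jul 28, 2002).

The sample arrives at the lab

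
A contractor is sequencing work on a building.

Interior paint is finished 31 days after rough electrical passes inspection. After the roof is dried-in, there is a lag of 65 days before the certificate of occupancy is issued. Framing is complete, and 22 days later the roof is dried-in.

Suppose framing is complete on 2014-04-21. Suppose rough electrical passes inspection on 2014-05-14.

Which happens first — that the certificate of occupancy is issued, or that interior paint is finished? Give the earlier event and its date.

Framing is complete: Apr 21, 2014.
The roof is dried-in: Apr 21, 2014 + 22 days = May 13, 2014.
The certificate of occupancy is issued: May 13, 2014 + 65 days = Jul 17, 2014.
Rough electrical passes inspection: May 14, 2014.
Interior paint is finished: May 14, 2014 + 31 days = Jun 14, 2014.
Comparing: the certificate of occupancy is issued on Jul 17, 2014 vs interior paint is finished on Jun 14, 2014. Earlier: interior paint is finished.

Interior paint is finished — 2014-06-14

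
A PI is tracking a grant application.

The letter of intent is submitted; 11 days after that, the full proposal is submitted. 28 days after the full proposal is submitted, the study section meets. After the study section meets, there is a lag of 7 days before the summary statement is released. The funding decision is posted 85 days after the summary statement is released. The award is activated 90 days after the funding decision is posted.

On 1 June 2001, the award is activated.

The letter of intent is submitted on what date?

23 October 2000

The award is activated: Jun 1, 2001.
The funding decision is posted: Jun 1, 2001 − 90 days = Mar 3, 2001.
The summary statement is released: Mar 3, 2001 − 85 days = Dec 8, 2000.
The study section meets: Dec 8, 2000 − 7 days = Dec 1, 2000.
The full proposal is submitted: Dec 1, 2000 − 28 days = Nov 3, 2000.
The letter of intent is submitted: Nov 3, 2000 − 11 days = Oct 23, 2000.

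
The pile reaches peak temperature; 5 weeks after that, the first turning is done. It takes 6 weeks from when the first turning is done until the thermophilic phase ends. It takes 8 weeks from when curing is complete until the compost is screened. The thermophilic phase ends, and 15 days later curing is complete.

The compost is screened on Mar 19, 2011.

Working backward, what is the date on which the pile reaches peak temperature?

The compost is screened: Mar 19, 2011.
Curing is complete: Mar 19, 2011 − 8 weeks = Jan 22, 2011.
The thermophilic phase ends: Jan 22, 2011 − 15 days = Jan 7, 2011.
The first turning is done: Jan 7, 2011 − 6 weeks = Nov 26, 2010.
The pile reaches peak temperature: Nov 26, 2010 − 5 weeks = Oct 22, 2010.

Oct 22, 2010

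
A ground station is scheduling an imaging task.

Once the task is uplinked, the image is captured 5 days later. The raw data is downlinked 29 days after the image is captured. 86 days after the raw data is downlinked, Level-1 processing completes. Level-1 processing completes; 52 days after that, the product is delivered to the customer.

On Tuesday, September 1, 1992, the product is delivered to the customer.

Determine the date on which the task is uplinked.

Friday, March 13, 1992

The product is delivered to the customer: Sep 1, 1992.
Level-1 processing completes: Sep 1, 1992 − 52 days = Jul 11, 1992.
The raw data is downlinked: Jul 11, 1992 − 86 days = Apr 16, 1992.
The image is captured: Apr 16, 1992 − 29 days = Mar 18, 1992.
The task is uplinked: Mar 18, 1992 − 5 days = Mar 13, 1992.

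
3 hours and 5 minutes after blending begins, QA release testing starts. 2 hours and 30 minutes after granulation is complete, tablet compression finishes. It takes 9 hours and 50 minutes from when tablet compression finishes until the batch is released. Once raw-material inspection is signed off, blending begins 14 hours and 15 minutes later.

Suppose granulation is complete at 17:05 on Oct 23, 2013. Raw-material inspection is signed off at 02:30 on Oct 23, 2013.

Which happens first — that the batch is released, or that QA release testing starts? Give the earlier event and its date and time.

Granulation is complete: 17:05 Oct 23, 2013.
Tablet compression finishes: 17:05 Oct 23, 2013 + 2h30m = 19:35 Oct 23, 2013.
The batch is released: 19:35 Oct 23, 2013 + 9h50m = 05:25 Oct 24, 2013.
Raw-material inspection is signed off: 02:30 Oct 23, 2013.
Blending begins: 02:30 Oct 23, 2013 + 14h15m = 16:45 Oct 23, 2013.
QA release testing starts: 16:45 Oct 23, 2013 + 3h05m = 19:50 Oct 23, 2013.
Comparing: the batch is released at 05:25 Oct 24, 2013 vs QA release testing starts at 19:50 Oct 23, 2013. Earlier: QA release testing starts.

QA release testing starts — 19:50 on Oct 23, 2013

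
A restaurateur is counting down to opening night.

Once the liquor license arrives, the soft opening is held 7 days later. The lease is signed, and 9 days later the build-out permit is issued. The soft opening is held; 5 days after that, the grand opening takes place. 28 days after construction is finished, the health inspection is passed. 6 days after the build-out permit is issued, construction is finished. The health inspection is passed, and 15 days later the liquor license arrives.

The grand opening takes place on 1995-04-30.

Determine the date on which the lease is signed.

1995-02-19

The grand opening takes place: Apr 30, 1995.
The soft opening is held: Apr 30, 1995 − 5 days = Apr 25, 1995.
The liquor license arrives: Apr 25, 1995 − 7 days = Apr 18, 1995.
The health inspection is passed: Apr 18, 1995 − 15 days = Apr 3, 1995.
Construction is finished: Apr 3, 1995 − 28 days = Mar 6, 1995.
The build-out permit is issued: Mar 6, 1995 − 6 days = Feb 28, 1995.
The lease is signed: Feb 28, 1995 − 9 days = Feb 19, 1995.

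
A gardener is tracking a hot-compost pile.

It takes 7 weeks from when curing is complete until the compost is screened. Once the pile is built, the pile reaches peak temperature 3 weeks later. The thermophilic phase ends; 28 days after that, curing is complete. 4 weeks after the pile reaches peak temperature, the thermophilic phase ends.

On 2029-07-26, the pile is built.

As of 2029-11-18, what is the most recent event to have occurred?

Curing is complete

The pile is built: Jul 26, 2029.
The pile reaches peak temperature: Jul 26, 2029 + 3 weeks = Aug 16, 2029.
The thermophilic phase ends: Aug 16, 2029 + 4 weeks = Sep 13, 2029.
Curing is complete: Sep 13, 2029 + 28 days = Oct 11, 2029.
The compost is screened: Oct 11, 2029 + 7 weeks = Nov 29, 2029.
Nov 18, 2029 falls between when curing is complete (Oct 11, 2029) and when the compost is screened (Nov 29, 2029).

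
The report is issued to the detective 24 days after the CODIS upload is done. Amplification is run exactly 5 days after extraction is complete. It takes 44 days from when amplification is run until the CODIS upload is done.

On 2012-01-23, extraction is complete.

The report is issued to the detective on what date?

Extraction is complete: Jan 23, 2012.
Amplification is run: Jan 23, 2012 + 5 days = Jan 28, 2012.
The CODIS upload is done: Jan 28, 2012 + 44 days = Mar 12, 2012.
The report is issued to the detective: Mar 12, 2012 + 24 days = Apr 5, 2012.

2012-04-05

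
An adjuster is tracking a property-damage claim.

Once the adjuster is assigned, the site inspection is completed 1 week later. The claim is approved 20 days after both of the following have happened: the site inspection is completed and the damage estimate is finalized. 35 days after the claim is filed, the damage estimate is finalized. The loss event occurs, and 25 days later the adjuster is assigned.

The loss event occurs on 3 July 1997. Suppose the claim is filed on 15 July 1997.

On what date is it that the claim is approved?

The loss event occurs: Jul 3, 1997.
The adjuster is assigned: Jul 3, 1997 + 25 days = Jul 28, 1997.
The site inspection is completed: Jul 28, 1997 + 1 week = Aug 4, 1997.
The claim is filed: Jul 15, 1997.
The damage estimate is finalized: Jul 15, 1997 + 35 days = Aug 19, 1997.
Both prerequisites met — the site inspection is completed (Aug 4, 1997), the damage estimate is finalized (Aug 19, 1997); the later is Aug 19, 1997.
The claim is approved: Aug 19, 1997 + 20 days = Sep 8, 1997.

8 September 1997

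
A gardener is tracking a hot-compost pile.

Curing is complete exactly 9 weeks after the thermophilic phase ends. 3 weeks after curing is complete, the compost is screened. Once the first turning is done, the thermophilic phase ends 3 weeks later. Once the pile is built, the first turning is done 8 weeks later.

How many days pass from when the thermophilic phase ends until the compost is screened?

Causal path: the thermophilic phase ends → curing is complete → the compost is screened.
Total delay along the path: 9 + 3 weeks = 12 weeks = 84 days.

84 days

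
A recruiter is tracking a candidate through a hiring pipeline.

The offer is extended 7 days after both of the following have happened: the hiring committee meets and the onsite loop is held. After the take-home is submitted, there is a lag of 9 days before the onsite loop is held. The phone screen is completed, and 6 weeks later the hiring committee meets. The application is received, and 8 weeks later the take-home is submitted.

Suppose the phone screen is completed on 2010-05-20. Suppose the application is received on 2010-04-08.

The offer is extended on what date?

2010-07-08

The phone screen is completed: May 20, 2010.
The hiring committee meets: May 20, 2010 + 6 weeks = Jul 1, 2010.
The application is received: Apr 8, 2010.
The take-home is submitted: Apr 8, 2010 + 8 weeks = Jun 3, 2010.
The onsite loop is held: Jun 3, 2010 + 9 days = Jun 12, 2010.
Both prerequisites met — the hiring committee meets (Jul 1, 2010), the onsite loop is held (Jun 12, 2010); the later is Jul 1, 2010.
The offer is extended: Jul 1, 2010 + 7 days = Jul 8, 2010.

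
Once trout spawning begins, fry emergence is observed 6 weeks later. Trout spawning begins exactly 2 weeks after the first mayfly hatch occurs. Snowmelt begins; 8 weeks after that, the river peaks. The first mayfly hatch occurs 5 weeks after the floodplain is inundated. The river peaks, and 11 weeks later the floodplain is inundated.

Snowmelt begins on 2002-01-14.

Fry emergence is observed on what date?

Snowmelt begins: Jan 14, 2002.
The river peaks: Jan 14, 2002 + 8 weeks = Mar 11, 2002.
The floodplain is inundated: Mar 11, 2002 + 11 weeks = May 27, 2002.
The first mayfly hatch occurs: May 27, 2002 + 5 weeks = Jul 1, 2002.
Trout spawning begins: Jul 1, 2002 + 2 weeks = Jul 15, 2002.
Fry emergence is observed: Jul 15, 2002 + 6 weeks = Aug 26, 2002.

2002-08-26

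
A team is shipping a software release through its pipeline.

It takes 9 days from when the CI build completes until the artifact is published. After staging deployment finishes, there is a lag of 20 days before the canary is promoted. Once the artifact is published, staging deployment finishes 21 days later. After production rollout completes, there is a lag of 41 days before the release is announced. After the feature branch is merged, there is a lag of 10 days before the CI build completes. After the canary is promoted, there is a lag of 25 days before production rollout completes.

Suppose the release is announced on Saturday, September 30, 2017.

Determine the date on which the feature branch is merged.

The release is announced: Sep 30, 2017.
Production rollout completes: Sep 30, 2017 − 41 days = Aug 20, 2017.
The canary is promoted: Aug 20, 2017 − 25 days = Jul 26, 2017.
Staging deployment finishes: Jul 26, 2017 − 20 days = Jul 6, 2017.
The artifact is published: Jul 6, 2017 − 21 days = Jun 15, 2017.
The CI build completes: Jun 15, 2017 − 9 days = Jun 6, 2017.
The feature branch is merged: Jun 6, 2017 − 10 days = May 27, 2017.

Saturday, May 27, 2017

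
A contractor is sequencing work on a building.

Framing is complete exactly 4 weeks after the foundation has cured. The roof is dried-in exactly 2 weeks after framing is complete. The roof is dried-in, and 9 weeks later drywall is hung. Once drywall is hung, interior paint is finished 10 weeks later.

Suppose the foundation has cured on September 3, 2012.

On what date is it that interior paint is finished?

February 25, 2013

The foundation has cured: Sep 3, 2012.
Framing is complete: Sep 3, 2012 + 4 weeks = Oct 1, 2012.
The roof is dried-in: Oct 1, 2012 + 2 weeks = Oct 15, 2012.
Drywall is hung: Oct 15, 2012 + 9 weeks = Dec 17, 2012.
Interior paint is finished: Dec 17, 2012 + 10 weeks = Feb 25, 2013.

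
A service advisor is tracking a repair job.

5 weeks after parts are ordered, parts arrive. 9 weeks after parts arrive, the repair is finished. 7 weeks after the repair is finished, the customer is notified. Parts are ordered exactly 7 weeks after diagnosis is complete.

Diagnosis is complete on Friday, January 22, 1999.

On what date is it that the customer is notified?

Diagnosis is complete: Jan 22, 1999.
Parts are ordered: Jan 22, 1999 + 7 weeks = Mar 12, 1999.
Parts arrive: Mar 12, 1999 + 5 weeks = Apr 16, 1999.
The repair is finished: Apr 16, 1999 + 9 weeks = Jun 18, 1999.
The customer is notified: Jun 18, 1999 + 7 weeks = Aug 6, 1999.

Friday, August 6, 1999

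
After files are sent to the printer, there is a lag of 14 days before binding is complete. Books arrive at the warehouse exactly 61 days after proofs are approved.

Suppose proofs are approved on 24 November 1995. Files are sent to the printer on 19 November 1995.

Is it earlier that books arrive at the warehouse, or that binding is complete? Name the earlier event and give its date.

Binding is complete — 3 December 1995

Proofs are approved: Nov 24, 1995.
Books arrive at the warehouse: Nov 24, 1995 + 61 days = Jan 24, 1996.
Files are sent to the printer: Nov 19, 1995.
Binding is complete: Nov 19, 1995 + 14 days = Dec 3, 1995.
Comparing: books arrive at the warehouse on Jan 24, 1996 vs binding is complete on Dec 3, 1995. Earlier: binding is complete.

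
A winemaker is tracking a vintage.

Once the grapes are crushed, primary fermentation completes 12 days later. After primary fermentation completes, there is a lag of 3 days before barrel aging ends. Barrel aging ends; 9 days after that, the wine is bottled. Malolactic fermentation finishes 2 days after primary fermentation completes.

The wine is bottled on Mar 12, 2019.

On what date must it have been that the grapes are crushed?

The wine is bottled: Mar 12, 2019.
Barrel aging ends: Mar 12, 2019 − 9 days = Mar 3, 2019.
Primary fermentation completes: Mar 3, 2019 − 3 days = Feb 28, 2019.
The grapes are crushed: Feb 28, 2019 − 12 days = Feb 16, 2019.

Feb 16, 2019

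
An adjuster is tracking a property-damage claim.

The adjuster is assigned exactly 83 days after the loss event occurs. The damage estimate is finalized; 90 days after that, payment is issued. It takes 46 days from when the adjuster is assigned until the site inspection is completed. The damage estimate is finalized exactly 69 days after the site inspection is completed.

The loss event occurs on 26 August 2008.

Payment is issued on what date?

10 June 2009

The loss event occurs: Aug 26, 2008.
The adjuster is assigned: Aug 26, 2008 + 83 days = Nov 17, 2008.
The site inspection is completed: Nov 17, 2008 + 46 days = Jan 2, 2009.
The damage estimate is finalized: Jan 2, 2009 + 69 days = Mar 12, 2009.
Payment is issued: Mar 12, 2009 + 90 days = Jun 10, 2009.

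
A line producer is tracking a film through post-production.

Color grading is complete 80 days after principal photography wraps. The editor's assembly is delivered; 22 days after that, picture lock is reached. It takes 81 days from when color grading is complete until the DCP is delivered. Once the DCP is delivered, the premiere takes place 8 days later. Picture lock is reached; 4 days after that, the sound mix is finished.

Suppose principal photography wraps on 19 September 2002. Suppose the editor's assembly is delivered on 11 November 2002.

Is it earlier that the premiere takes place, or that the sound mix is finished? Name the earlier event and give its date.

The sound mix is finished — 7 December 2002

Principal photography wraps: Sep 19, 2002.
Color grading is complete: Sep 19, 2002 + 80 days = Dec 8, 2002.
The DCP is delivered: Dec 8, 2002 + 81 days = Feb 27, 2003.
The premiere takes place: Feb 27, 2003 + 8 days = Mar 7, 2003.
The editor's assembly is delivered: Nov 11, 2002.
Picture lock is reached: Nov 11, 2002 + 22 days = Dec 3, 2002.
The sound mix is finished: Dec 3, 2002 + 4 days = Dec 7, 2002.
Comparing: the premiere takes place on Mar 7, 2003 vs the sound mix is finished on Dec 7, 2002. Earlier: the sound mix is finished.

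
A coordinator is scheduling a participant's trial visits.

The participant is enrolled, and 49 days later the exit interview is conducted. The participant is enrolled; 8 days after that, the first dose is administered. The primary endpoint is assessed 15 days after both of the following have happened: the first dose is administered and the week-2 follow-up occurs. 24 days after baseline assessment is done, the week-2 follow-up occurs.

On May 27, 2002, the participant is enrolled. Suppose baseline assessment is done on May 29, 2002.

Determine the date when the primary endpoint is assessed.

The participant is enrolled: May 27, 2002.
The first dose is administered: May 27, 2002 + 8 days = Jun 4, 2002.
Baseline assessment is done: May 29, 2002.
The week-2 follow-up occurs: May 29, 2002 + 24 days = Jun 22, 2002.
Both prerequisites met — the first dose is administered (Jun 4, 2002), the week-2 follow-up occurs (Jun 22, 2002); the later is Jun 22, 2002.
The primary endpoint is assessed: Jun 22, 2002 + 15 days = Jul 7, 2002.

July 7, 2002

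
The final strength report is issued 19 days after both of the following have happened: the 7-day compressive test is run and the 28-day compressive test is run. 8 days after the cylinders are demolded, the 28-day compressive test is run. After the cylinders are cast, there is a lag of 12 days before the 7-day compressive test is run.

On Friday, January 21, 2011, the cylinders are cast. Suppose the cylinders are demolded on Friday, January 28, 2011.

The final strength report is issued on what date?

The cylinders are cast: Jan 21, 2011.
The 7-day compressive test is run: Jan 21, 2011 + 12 days = Feb 2, 2011.
The cylinders are demolded: Jan 28, 2011.
The 28-day compressive test is run: Jan 28, 2011 + 8 days = Feb 5, 2011.
Both prerequisites met — the 7-day compressive test is run (Feb 2, 2011), the 28-day compressive test is run (Feb 5, 2011); the later is Feb 5, 2011.
The final strength report is issued: Feb 5, 2011 + 19 days = Feb 24, 2011.

Thursday, February 24, 2011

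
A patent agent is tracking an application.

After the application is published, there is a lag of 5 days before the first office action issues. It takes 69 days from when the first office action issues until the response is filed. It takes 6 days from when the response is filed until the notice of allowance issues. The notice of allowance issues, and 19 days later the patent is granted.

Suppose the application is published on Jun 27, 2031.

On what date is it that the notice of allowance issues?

The application is published: Jun 27, 2031.
The first office action issues: Jun 27, 2031 + 5 days = Jul 2, 2031.
The response is filed: Jul 2, 2031 + 69 days = Sep 9, 2031.
The notice of allowance issues: Sep 9, 2031 + 6 days = Sep 15, 2031.

Sep 15, 2031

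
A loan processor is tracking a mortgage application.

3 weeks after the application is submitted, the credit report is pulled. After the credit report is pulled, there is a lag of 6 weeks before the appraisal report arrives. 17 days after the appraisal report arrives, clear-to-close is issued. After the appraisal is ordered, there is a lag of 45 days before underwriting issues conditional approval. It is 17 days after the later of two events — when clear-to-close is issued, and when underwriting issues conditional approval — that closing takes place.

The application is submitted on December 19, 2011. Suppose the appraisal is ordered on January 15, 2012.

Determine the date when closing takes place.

March 25, 2012

The application is submitted: Dec 19, 2011.
The credit report is pulled: Dec 19, 2011 + 3 weeks = Jan 9, 2012.
The appraisal report arrives: Jan 9, 2012 + 6 weeks = Feb 20, 2012.
Clear-to-close is issued: Feb 20, 2012 + 17 days = Mar 8, 2012.
The appraisal is ordered: Jan 15, 2012.
Underwriting issues conditional approval: Jan 15, 2012 + 45 days = Feb 29, 2012.
Both prerequisites met — clear-to-close is issued (Mar 8, 2012), underwriting issues conditional approval (Feb 29, 2012); the later is Mar 8, 2012.
Closing takes place: Mar 8, 2012 + 17 days = Mar 25, 2012.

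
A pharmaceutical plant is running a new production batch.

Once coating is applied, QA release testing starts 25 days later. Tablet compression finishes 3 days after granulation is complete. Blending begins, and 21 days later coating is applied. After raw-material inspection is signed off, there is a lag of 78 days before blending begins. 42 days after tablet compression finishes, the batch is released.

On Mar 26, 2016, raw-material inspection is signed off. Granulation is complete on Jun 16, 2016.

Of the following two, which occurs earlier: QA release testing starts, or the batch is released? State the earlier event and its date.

Raw-material inspection is signed off: Mar 26, 2016.
Blending begins: Mar 26, 2016 + 78 days = Jun 12, 2016.
Coating is applied: Jun 12, 2016 + 21 days = Jul 3, 2016.
QA release testing starts: Jul 3, 2016 + 25 days = Jul 28, 2016.
Granulation is complete: Jun 16, 2016.
Tablet compression finishes: Jun 16, 2016 + 3 days = Jun 19, 2016.
The batch is released: Jun 19, 2016 + 42 days = Jul 31, 2016.
Comparing: QA release testing starts on Jul 28, 2016 vs the batch is released on Jul 31, 2016. Earlier: QA release testing starts.

QA release testing starts — Jul 28, 2016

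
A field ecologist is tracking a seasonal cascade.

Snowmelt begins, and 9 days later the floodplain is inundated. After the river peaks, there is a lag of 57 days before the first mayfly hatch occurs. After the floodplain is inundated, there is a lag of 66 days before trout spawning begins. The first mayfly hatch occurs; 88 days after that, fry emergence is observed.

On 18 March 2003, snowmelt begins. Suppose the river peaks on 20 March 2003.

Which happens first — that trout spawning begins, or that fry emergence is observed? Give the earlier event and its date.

Snowmelt begins: Mar 18, 2003.
The floodplain is inundated: Mar 18, 2003 + 9 days = Mar 27, 2003.
Trout spawning begins: Mar 27, 2003 + 66 days = Jun 1, 2003.
The river peaks: Mar 20, 2003.
The first mayfly hatch occurs: Mar 20, 2003 + 57 days = May 16, 2003.
Fry emergence is observed: May 16, 2003 + 88 days = Aug 12, 2003.
Comparing: trout spawning begins on Jun 1, 2003 vs fry emergence is observed on Aug 12, 2003. Earlier: trout spawning begins.

Trout spawning begins — 1 June 2003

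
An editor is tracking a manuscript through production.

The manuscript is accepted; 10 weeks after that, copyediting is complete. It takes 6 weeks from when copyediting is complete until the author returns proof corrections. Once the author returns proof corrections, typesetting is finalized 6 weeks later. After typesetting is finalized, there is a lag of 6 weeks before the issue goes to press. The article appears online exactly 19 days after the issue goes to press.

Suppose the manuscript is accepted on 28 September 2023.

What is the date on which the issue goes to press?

The manuscript is accepted: Sep 28, 2023.
Copyediting is complete: Sep 28, 2023 + 10 weeks = Dec 7, 2023.
The author returns proof corrections: Dec 7, 2023 + 6 weeks = Jan 18, 2024.
Typesetting is finalized: Jan 18, 2024 + 6 weeks = Feb 29, 2024.
The issue goes to press: Feb 29, 2024 + 6 weeks = Apr 11, 2024.

11 April 2024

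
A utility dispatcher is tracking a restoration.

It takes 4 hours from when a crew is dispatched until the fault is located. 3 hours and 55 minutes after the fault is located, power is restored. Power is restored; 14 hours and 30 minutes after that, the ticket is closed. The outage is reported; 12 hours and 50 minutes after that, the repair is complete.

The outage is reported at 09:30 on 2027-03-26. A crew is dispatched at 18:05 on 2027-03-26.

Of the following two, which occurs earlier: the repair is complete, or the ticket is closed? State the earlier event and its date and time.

The repair is complete — 22:20 on 2027-03-26

The outage is reported: 09:30 Mar 26, 2027.
The repair is complete: 09:30 Mar 26, 2027 + 12h50m = 22:20 Mar 26, 2027.
A crew is dispatched: 18:05 Mar 26, 2027.
The fault is located: 18:05 Mar 26, 2027 + 4h = 22:05 Mar 26, 2027.
Power is restored: 22:05 Mar 26, 2027 + 3h55m = 02:00 Mar 27, 2027.
The ticket is closed: 02:00 Mar 27, 2027 + 14h30m = 16:30 Mar 27, 2027.
Comparing: the repair is complete at 22:20 Mar 26, 2027 vs the ticket is closed at 16:30 Mar 27, 2027. Earlier: the repair is complete.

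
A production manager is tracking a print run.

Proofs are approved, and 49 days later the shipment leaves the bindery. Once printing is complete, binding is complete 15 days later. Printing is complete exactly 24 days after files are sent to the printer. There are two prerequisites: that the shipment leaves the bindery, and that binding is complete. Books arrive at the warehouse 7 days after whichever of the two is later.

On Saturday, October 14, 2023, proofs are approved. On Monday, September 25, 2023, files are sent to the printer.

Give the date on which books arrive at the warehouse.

Proofs are approved: Oct 14, 2023.
The shipment leaves the bindery: Oct 14, 2023 + 49 days = Dec 2, 2023.
Files are sent to the printer: Sep 25, 2023.
Printing is complete: Sep 25, 2023 + 24 days = Oct 19, 2023.
Binding is complete: Oct 19, 2023 + 15 days = Nov 3, 2023.
Both prerequisites met — the shipment leaves the bindery (Dec 2, 2023), binding is complete (Nov 3, 2023); the later is Dec 2, 2023.
Books arrive at the warehouse: Dec 2, 2023 + 7 days = Dec 9, 2023.

Saturday, December 9, 2023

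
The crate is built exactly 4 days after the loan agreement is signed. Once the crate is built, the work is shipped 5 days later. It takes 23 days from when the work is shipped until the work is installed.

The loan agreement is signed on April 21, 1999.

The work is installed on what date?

The loan agreement is signed: Apr 21, 1999.
The crate is built: Apr 21, 1999 + 4 days = Apr 25, 1999.
The work is shipped: Apr 25, 1999 + 5 days = Apr 30, 1999.
The work is installed: Apr 30, 1999 + 23 days = May 23, 1999.

May 23, 1999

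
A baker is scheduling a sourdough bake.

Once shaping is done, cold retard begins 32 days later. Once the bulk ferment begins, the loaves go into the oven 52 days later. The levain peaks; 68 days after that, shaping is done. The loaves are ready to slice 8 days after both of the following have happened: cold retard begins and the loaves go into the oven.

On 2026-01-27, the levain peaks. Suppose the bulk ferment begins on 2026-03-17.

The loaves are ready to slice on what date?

The levain peaks: Jan 27, 2026.
Shaping is done: Jan 27, 2026 + 68 days = Apr 5, 2026.
Cold retard begins: Apr 5, 2026 + 32 days = May 7, 2026.
The bulk ferment begins: Mar 17, 2026.
The loaves go into the oven: Mar 17, 2026 + 52 days = May 8, 2026.
Both prerequisites met — cold retard begins (May 7, 2026), the loaves go into the oven (May 8, 2026); the later is May 8, 2026.
The loaves are ready to slice: May 8, 2026 + 8 days = May 16, 2026.

2026-05-16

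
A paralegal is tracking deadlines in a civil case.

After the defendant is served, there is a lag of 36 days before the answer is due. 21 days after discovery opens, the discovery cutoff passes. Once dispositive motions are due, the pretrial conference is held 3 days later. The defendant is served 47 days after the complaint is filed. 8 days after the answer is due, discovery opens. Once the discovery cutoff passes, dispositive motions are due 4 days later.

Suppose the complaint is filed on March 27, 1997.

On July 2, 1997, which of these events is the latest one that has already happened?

The complaint is filed: Mar 27, 1997.
The defendant is served: Mar 27, 1997 + 47 days = May 13, 1997.
The answer is due: May 13, 1997 + 36 days = Jun 18, 1997.
Discovery opens: Jun 18, 1997 + 8 days = Jun 26, 1997.
The discovery cutoff passes: Jun 26, 1997 + 21 days = Jul 17, 1997.
Dispositive motions are due: Jul 17, 1997 + 4 days = Jul 21, 1997.
The pretrial conference is held: Jul 21, 1997 + 3 days = Jul 24, 1997.
Jul 2, 1997 falls between when discovery opens (Jun 26, 1997) and when the discovery cutoff passes (Jul 17, 1997).

Discovery opens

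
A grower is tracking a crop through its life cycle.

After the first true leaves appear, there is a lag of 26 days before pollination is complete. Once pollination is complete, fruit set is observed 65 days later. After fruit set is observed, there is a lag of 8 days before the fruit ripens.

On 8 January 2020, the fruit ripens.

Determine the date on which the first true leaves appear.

The fruit ripens: Jan 8, 2020.
Fruit set is observed: Jan 8, 2020 − 8 days = Dec 31, 2019.
Pollination is complete: Dec 31, 2019 − 65 days = Oct 27, 2019.
The first true leaves appear: Oct 27, 2019 − 26 days = Oct 1, 2019.

1 October 2019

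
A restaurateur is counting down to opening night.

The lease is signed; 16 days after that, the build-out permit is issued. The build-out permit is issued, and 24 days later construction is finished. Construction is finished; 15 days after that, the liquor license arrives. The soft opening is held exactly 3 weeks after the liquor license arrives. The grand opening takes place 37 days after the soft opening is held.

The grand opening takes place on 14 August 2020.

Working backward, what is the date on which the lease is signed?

23 April 2020

The grand opening takes place: Aug 14, 2020.
The soft opening is held: Aug 14, 2020 − 37 days = Jul 8, 2020.
The liquor license arrives: Jul 8, 2020 − 3 weeks = Jun 17, 2020.
Construction is finished: Jun 17, 2020 − 15 days = Jun 2, 2020.
The build-out permit is issued: Jun 2, 2020 − 24 days = May 9, 2020.
The lease is signed: May 9, 2020 − 16 days = Apr 23, 2020.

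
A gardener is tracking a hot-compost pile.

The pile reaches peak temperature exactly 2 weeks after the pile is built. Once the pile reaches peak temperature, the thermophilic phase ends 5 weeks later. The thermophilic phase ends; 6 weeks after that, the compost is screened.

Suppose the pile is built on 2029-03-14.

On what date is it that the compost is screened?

2029-06-13

The pile is built: Mar 14, 2029.
The pile reaches peak temperature: Mar 14, 2029 + 2 weeks = Mar 28, 2029.
The thermophilic phase ends: Mar 28, 2029 + 5 weeks = May 2, 2029.
The compost is screened: May 2, 2029 + 6 weeks = Jun 13, 2029.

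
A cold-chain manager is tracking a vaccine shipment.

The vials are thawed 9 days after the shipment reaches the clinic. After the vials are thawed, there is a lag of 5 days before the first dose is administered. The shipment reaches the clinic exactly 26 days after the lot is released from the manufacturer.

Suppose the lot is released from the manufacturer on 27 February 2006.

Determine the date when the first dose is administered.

The lot is released from the manufacturer: Feb 27, 2006.
The shipment reaches the clinic: Feb 27, 2006 + 26 days = Mar 25, 2006.
The vials are thawed: Mar 25, 2006 + 9 days = Apr 3, 2006.
The first dose is administered: Apr 3, 2006 + 5 days = Apr 8, 2006.

8 April 2006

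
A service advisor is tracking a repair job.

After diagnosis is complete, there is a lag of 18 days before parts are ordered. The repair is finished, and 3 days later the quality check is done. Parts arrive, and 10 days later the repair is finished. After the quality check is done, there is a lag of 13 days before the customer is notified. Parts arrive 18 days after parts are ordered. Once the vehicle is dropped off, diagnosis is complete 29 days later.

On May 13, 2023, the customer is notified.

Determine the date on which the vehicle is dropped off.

February 11, 2023

The customer is notified: May 13, 2023.
The quality check is done: May 13, 2023 − 13 days = Apr 30, 2023.
The repair is finished: Apr 30, 2023 − 3 days = Apr 27, 2023.
Parts arrive: Apr 27, 2023 − 10 days = Apr 17, 2023.
Parts are ordered: Apr 17, 2023 − 18 days = Mar 30, 2023.
Diagnosis is complete: Mar 30, 2023 − 18 days = Mar 12, 2023.
The vehicle is dropped off: Mar 12, 2023 − 29 days = Feb 11, 2023.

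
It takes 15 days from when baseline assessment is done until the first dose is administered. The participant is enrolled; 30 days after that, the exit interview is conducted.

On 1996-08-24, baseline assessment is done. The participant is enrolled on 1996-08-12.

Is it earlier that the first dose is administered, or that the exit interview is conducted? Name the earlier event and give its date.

The first dose is administered — 1996-09-08

Baseline assessment is done: Aug 24, 1996.
The first dose is administered: Aug 24, 1996 + 15 days = Sep 8, 1996.
The participant is enrolled: Aug 12, 1996.
The exit interview is conducted: Aug 12, 1996 + 30 days = Sep 11, 1996.
Comparing: the first dose is administered on Sep 8, 1996 vs the exit interview is conducted on Sep 11, 1996. Earlier: the first dose is administered.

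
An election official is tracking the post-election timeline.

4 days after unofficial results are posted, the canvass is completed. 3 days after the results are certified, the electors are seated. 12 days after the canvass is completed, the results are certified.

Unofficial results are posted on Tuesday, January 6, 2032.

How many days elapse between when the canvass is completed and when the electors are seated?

15 days

Causal path: the canvass is completed → the results are certified → the electors are seated.
Total delay along the path: 12 + 3 = 15 days.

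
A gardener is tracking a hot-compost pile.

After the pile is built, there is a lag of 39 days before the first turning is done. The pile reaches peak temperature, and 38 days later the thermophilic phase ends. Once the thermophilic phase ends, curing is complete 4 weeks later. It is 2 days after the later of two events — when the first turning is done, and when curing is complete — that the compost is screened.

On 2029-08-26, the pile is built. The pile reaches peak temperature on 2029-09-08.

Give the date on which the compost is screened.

2029-11-15

The pile is built: Aug 26, 2029.
The first turning is done: Aug 26, 2029 + 39 days = Oct 4, 2029.
The pile reaches peak temperature: Sep 8, 2029.
The thermophilic phase ends: Sep 8, 2029 + 38 days = Oct 16, 2029.
Curing is complete: Oct 16, 2029 + 4 weeks = Nov 13, 2029.
Both prerequisites met — the first turning is done (Oct 4, 2029), curing is complete (Nov 13, 2029); the later is Nov 13, 2029.
The compost is screened: Nov 13, 2029 + 2 days = Nov 15, 2029.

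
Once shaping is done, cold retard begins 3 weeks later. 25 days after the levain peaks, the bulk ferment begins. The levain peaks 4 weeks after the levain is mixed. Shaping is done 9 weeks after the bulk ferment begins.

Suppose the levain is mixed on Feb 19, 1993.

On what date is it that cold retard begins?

Jul 6, 1993

The levain is mixed: Feb 19, 1993.
The levain peaks: Feb 19, 1993 + 4 weeks = Mar 19, 1993.
The bulk ferment begins: Mar 19, 1993 + 25 days = Apr 13, 1993.
Shaping is done: Apr 13, 1993 + 9 weeks = Jun 15, 1993.
Cold retard begins: Jun 15, 1993 + 3 weeks = Jul 6, 1993.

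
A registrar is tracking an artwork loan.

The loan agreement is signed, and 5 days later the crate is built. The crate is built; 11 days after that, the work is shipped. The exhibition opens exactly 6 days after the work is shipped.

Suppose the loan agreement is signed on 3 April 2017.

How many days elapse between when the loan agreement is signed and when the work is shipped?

16 days

Causal path: the loan agreement is signed → the crate is built → the work is shipped.
Total delay along the path: 5 + 11 = 16 days.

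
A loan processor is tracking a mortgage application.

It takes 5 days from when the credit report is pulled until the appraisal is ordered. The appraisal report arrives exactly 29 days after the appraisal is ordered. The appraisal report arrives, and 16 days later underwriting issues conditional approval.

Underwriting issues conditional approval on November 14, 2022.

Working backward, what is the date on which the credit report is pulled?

Underwriting issues conditional approval: Nov 14, 2022.
The appraisal report arrives: Nov 14, 2022 − 16 days = Oct 29, 2022.
The appraisal is ordered: Oct 29, 2022 − 29 days = Sep 30, 2022.
The credit report is pulled: Sep 30, 2022 − 5 days = Sep 25, 2022.

September 25, 2022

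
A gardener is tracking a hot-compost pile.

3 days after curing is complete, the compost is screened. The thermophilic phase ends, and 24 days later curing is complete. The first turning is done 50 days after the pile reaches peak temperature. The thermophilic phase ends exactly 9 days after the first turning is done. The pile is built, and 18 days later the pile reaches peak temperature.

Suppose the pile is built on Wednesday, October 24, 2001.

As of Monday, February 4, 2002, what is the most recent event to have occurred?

Curing is complete

The pile is built: Oct 24, 2001.
The pile reaches peak temperature: Oct 24, 2001 + 18 days = Nov 11, 2001.
The first turning is done: Nov 11, 2001 + 50 days = Dec 31, 2001.
The thermophilic phase ends: Dec 31, 2001 + 9 days = Jan 9, 2002.
Curing is complete: Jan 9, 2002 + 24 days = Feb 2, 2002.
The compost is screened: Feb 2, 2002 + 3 days = Feb 5, 2002.
Feb 4, 2002 falls between when curing is complete (Feb 2, 2002) and when the compost is screened (Feb 5, 2002).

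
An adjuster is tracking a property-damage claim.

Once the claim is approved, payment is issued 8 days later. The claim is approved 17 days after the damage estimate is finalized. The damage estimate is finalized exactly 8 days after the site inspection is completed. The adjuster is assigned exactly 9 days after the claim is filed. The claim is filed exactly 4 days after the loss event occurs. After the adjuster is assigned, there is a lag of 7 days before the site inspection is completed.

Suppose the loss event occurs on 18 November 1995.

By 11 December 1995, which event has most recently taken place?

The loss event occurs: Nov 18, 1995.
The claim is filed: Nov 18, 1995 + 4 days = Nov 22, 1995.
The adjuster is assigned: Nov 22, 1995 + 9 days = Dec 1, 1995.
The site inspection is completed: Dec 1, 1995 + 7 days = Dec 8, 1995.
The damage estimate is finalized: Dec 8, 1995 + 8 days = Dec 16, 1995.
The claim is approved: Dec 16, 1995 + 17 days = Jan 2, 1996.
Payment is issued: Jan 2, 1996 + 8 days = Jan 10, 1996.
Dec 11, 1995 falls between when the site inspection is completed (Dec 8, 1995) and when the damage estimate is finalized (Dec 16, 1995).

The site inspection is completed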